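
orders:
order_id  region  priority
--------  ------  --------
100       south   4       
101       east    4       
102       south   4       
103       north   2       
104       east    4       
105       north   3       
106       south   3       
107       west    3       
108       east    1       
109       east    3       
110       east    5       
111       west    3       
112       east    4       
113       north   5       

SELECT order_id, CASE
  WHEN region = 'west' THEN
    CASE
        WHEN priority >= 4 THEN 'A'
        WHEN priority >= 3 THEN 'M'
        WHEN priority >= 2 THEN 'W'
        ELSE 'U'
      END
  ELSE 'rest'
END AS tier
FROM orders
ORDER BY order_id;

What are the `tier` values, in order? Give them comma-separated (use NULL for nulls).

order_id=100: region='south' → outer ELSE → rest
order_id=101: region='east' → outer ELSE → rest
order_id=102: region='south' → outer ELSE → rest
order_id=103: region='north' → outer ELSE → rest
order_id=104: region='east' → outer ELSE → rest
order_id=105: region='north' → outer ELSE → rest
order_id=106: region='south' → outer ELSE → rest
order_id=107: region='west' → inner[priority >= 3] → M
order_id=108: region='east' → outer ELSE → rest
order_id=109: region='east' → outer ELSE → rest
order_id=110: region='east' → outer ELSE → rest
order_id=111: region='west' → inner[priority >= 3] → M
order_id=112: region='east' → outer ELSE → rest
order_id=113: region='north' → outer ELSE → rest

rest, rest, rest, rest, rest, rest, rest, M, rest, rest, rest, M, rest, rest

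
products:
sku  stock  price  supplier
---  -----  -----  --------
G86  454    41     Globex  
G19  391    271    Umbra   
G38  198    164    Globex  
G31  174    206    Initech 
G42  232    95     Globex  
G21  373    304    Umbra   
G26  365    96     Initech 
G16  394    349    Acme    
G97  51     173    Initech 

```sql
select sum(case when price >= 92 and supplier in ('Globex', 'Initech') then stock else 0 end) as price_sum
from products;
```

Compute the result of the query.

1020

sku=G86: ✗
sku=G19: ✗
sku=G38: ✓ → 198
sku=G31: ✓ → 174
sku=G42: ✓ → 232
sku=G21: ✗
sku=G26: ✓ → 365
sku=G16: ✗
sku=G97: ✓ → 51
price_sum = 198 + 174 + 232 + 365 + 51 = 1020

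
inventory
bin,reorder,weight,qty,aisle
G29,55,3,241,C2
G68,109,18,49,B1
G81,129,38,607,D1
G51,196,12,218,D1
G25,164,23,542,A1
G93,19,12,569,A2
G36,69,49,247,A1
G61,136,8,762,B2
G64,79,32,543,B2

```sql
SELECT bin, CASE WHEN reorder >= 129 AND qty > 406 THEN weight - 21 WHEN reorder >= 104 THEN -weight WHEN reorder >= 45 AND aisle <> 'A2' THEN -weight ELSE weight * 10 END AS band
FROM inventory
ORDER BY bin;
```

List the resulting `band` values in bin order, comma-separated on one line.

bin=G25: reorder >= 129 AND qty > 406 → 2
bin=G29: reorder >= 45 AND aisle <> 'A2' → -3
bin=G36: reorder >= 45 AND aisle <> 'A2' → -49
bin=G51: reorder >= 104 → -12
bin=G61: reorder >= 129 AND qty > 406 → -13
bin=G64: reorder >= 45 AND aisle <> 'A2' → -32
bin=G68: reorder >= 104 → -18
bin=G81: reorder >= 129 AND qty > 406 → 17
bin=G93: ELSE → 120

2, -3, -49, -12, -13, -32, -18, 17, 120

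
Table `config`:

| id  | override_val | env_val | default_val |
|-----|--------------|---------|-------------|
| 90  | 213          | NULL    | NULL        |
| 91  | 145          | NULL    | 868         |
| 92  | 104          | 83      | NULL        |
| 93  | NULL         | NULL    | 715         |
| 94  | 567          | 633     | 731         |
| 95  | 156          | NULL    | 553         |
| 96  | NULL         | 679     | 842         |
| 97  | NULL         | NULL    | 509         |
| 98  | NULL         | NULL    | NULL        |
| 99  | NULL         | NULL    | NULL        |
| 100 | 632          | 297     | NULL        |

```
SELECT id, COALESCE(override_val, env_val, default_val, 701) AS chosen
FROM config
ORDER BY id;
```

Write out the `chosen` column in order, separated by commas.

213, 145, 104, 715, 567, 156, 679, 509, 701, 701, 632

id=90: override_val=213 → 213
id=91: override_val=145 → 145
id=92: override_val=104 → 104
id=93: override_val=NULL, env_val=NULL, default_val=715 → 715
id=94: override_val=567 → 567
id=95: override_val=156 → 156
id=96: override_val=NULL, env_val=679 → 679
id=97: override_val=NULL, env_val=NULL, default_val=509 → 509
id=98: override_val=NULL, env_val=NULL, default_val=NULL, → literal 701 → 701
id=99: override_val=NULL, env_val=NULL, default_val=NULL, → literal 701 → 701
id=100: override_val=632 → 632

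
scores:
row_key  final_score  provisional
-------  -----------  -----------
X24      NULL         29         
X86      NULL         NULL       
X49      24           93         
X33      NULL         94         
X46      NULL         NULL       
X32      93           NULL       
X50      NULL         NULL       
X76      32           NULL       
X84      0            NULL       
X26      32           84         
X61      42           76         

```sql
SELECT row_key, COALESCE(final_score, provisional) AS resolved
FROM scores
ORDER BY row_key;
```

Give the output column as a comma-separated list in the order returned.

29, 32, 93, 94, NULL, 24, NULL, 42, 32, 0, NULL

row_key=X24: final_score=NULL, provisional=29 → 29
row_key=X26: final_score=32 → 32
row_key=X32: final_score=93 → 93
row_key=X33: final_score=NULL, provisional=94 → 94
row_key=X46: final_score=NULL, provisional=NULL (all NULL) → NULL
row_key=X49: final_score=24 → 24
row_key=X50: final_score=NULL, provisional=NULL (all NULL) → NULL
row_key=X61: final_score=42 → 42
row_key=X76: final_score=32 → 32
row_key=X84: final_score=0 → 0
row_key=X86: final_score=NULL, provisional=NULL (all NULL) → NULL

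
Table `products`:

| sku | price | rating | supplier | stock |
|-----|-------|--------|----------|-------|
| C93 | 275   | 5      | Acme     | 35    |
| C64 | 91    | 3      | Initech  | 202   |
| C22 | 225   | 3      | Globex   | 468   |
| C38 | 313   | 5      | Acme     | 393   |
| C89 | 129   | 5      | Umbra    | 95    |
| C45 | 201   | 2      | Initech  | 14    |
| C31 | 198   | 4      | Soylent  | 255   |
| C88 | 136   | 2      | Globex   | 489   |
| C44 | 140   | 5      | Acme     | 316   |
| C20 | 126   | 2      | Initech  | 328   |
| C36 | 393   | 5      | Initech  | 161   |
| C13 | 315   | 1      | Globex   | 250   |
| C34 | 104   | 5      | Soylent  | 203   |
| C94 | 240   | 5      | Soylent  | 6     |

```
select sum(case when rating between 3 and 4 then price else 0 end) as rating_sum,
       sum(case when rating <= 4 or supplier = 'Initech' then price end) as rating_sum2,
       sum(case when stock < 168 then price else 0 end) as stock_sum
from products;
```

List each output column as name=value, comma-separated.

rating_sum=514, rating_sum2=1685, stock_sum=1238

[rating_sum: rating between 3 and 4]
sku=C93: ✗
sku=C64: ✓ → 91
sku=C22: ✓ → 225
sku=C38: ✗
sku=C89: ✗
sku=C45: ✗
sku=C31: ✓ → 198
sku=C88: ✗
sku=C44: ✗
sku=C20: ✗
sku=C36: ✗
sku=C13: ✗
sku=C34: ✗
sku=C94: ✗
rating_sum = 91 + 225 + 198 = 514
—
[rating_sum2: rating <= 4 or supplier = 'Initech']
sku=C93: ✗
sku=C64: ✓ → 91
sku=C22: ✓ → 225
sku=C38: ✗
sku=C89: ✗
sku=C45: ✓ → 201
sku=C31: ✓ → 198
sku=C88: ✓ → 136
sku=C44: ✗
sku=C20: ✓ → 126
sku=C36: ✓ → 393
sku=C13: ✓ → 315
sku=C34: ✗
sku=C94: ✗
rating_sum2 = 91 + 225 + 201 + 198 + 136 + 126 + 393 + 315 = 1685
—
[stock_sum: stock < 168]
sku=C93: ✓ → 275
sku=C64: ✗
sku=C22: ✗
sku=C38: ✗
sku=C89: ✓ → 129
sku=C45: ✓ → 201
sku=C31: ✗
sku=C88: ✗
sku=C44: ✗
sku=C20: ✗
sku=C36: ✓ → 393
sku=C13: ✗
sku=C34: ✗
sku=C94: ✓ → 240
stock_sum = 275 + 129 + 201 + 393 + 240 = 1238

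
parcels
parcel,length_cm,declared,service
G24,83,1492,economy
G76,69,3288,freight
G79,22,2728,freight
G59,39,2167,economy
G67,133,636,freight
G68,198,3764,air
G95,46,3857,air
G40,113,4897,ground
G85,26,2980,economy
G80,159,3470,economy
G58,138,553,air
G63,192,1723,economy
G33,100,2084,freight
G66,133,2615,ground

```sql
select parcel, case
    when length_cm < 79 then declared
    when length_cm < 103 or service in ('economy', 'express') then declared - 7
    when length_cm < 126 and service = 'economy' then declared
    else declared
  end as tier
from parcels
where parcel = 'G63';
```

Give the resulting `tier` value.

parcel = G63: length_cm=192, declared=1723, service=economy.
length_cm < 79 → false
length_cm < 103 or service in ('economy', 'express') → true → 1716

1716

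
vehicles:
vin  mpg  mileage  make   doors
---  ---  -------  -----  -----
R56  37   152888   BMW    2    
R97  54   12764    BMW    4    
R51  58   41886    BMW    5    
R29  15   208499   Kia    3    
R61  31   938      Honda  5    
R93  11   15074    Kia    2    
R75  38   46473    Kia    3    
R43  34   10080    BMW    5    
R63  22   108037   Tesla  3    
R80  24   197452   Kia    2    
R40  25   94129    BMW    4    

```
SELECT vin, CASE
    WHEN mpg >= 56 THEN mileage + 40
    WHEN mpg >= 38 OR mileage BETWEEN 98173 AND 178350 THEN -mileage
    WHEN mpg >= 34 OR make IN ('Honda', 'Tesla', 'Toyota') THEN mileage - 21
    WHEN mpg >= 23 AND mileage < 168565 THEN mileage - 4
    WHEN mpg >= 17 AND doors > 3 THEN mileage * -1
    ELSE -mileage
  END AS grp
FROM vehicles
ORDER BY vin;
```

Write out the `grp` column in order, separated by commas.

-208499, 94125, 10059, 41926, -152888, 917, -108037, -46473, -197452, -15074, -12764

vin=R29: ELSE → -208499
vin=R40: mpg >= 23 AND mileage < 168565 → 94125
vin=R43: mpg >= 34 OR make IN ('Honda', 'Tesla', 'Toyota') → 10059
vin=R51: mpg >= 56 → 41926
vin=R56: mpg >= 38 OR mileage BETWEEN 98173 AND 178350 → -152888
vin=R61: mpg >= 34 OR make IN ('Honda', 'Tesla', 'Toyota') → 917
vin=R63: mpg >= 38 OR mileage BETWEEN 98173 AND 178350 → -108037
vin=R75: mpg >= 38 OR mileage BETWEEN 98173 AND 178350 → -46473
vin=R80: ELSE → -197452
vin=R93: ELSE → -15074
vin=R97: mpg >= 38 OR mileage BETWEEN 98173 AND 178350 → -12764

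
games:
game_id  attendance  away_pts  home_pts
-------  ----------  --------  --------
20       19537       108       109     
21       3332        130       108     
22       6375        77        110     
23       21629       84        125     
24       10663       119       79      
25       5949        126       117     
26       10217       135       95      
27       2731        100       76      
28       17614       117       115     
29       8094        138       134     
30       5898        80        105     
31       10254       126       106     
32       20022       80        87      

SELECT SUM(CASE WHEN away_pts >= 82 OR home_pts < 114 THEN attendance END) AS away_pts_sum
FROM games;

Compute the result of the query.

142315

game_id=20: ✓ → 19537
game_id=21: ✓ → 3332
game_id=22: ✓ → 6375
game_id=23: ✓ → 21629
game_id=24: ✓ → 10663
game_id=25: ✓ → 5949
game_id=26: ✓ → 10217
game_id=27: ✓ → 2731
game_id=28: ✓ → 17614
game_id=29: ✓ → 8094
game_id=30: ✓ → 5898
game_id=31: ✓ → 10254
game_id=32: ✓ → 20022
away_pts_sum = 19537 + 3332 + 6375 + 21629 + 10663 + 5949 + 10217 + 2731 + 17614 + 8094 + 5898 + 10254 + 20022 = 142315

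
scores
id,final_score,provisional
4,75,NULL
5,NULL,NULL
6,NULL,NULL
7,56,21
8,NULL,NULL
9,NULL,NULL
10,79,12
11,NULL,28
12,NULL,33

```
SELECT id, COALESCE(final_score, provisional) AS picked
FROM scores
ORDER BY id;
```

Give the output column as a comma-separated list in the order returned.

id=4: final_score=75 → 75
id=5: final_score=NULL, provisional=NULL (all NULL) → NULL
id=6: final_score=NULL, provisional=NULL (all NULL) → NULL
id=7: final_score=56 → 56
id=8: final_score=NULL, provisional=NULL (all NULL) → NULL
id=9: final_score=NULL, provisional=NULL (all NULL) → NULL
id=10: final_score=79 → 79
id=11: final_score=NULL, provisional=28 → 28
id=12: final_score=NULL, provisional=33 → 33

75, NULL, NULL, 56, NULL, NULL, 79, 28, 33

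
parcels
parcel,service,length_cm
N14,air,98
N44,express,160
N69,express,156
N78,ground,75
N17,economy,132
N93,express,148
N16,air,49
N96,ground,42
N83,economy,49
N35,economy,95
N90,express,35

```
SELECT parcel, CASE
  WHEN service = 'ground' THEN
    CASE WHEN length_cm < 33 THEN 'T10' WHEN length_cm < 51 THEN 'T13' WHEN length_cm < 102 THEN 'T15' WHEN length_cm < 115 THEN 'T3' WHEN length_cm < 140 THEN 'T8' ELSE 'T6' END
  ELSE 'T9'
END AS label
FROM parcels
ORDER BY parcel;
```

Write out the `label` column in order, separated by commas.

T9, T9, T9, T9, T9, T9, T15, T9, T9, T9, T13

parcel=N14: service='air' → outer ELSE → T9
parcel=N16: service='air' → outer ELSE → T9
parcel=N17: service='economy' → outer ELSE → T9
parcel=N35: service='economy' → outer ELSE → T9
parcel=N44: service='express' → outer ELSE → T9
parcel=N69: service='express' → outer ELSE → T9
parcel=N78: service='ground' → inner[length_cm < 102] → T15
parcel=N83: service='economy' → outer ELSE → T9
parcel=N90: service='express' → outer ELSE → T9
parcel=N93: service='express' → outer ELSE → T9
parcel=N96: service='ground' → inner[length_cm < 51] → T13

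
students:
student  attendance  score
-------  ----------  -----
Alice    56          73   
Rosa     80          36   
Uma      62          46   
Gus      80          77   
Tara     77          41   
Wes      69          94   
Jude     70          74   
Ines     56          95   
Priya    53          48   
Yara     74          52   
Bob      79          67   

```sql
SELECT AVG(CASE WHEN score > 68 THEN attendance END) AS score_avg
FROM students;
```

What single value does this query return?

66.2

student=Alice: ✓ → 56
student=Rosa: ✗
student=Uma: ✗
student=Gus: ✓ → 80
student=Tara: ✗
student=Wes: ✓ → 69
student=Jude: ✓ → 70
student=Ines: ✓ → 56
student=Priya: ✗
student=Yara: ✗
student=Bob: ✗
score_avg = (56 + 80 + 69 + 70 + 56) / 5 = 66.2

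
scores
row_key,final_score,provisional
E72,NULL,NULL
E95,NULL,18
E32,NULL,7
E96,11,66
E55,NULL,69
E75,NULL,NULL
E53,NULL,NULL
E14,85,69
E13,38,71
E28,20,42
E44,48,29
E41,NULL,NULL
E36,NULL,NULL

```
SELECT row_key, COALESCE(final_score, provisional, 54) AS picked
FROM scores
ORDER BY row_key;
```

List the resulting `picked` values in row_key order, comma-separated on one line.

38, 85, 20, 7, 54, 54, 48, 54, 69, 54, 54, 18, 11

row_key=E13: final_score=38 → 38
row_key=E14: final_score=85 → 85
row_key=E28: final_score=20 → 20
row_key=E32: final_score=NULL, provisional=7 → 7
row_key=E36: final_score=NULL, provisional=NULL, → literal 54 → 54
row_key=E41: final_score=NULL, provisional=NULL, → literal 54 → 54
row_key=E44: final_score=48 → 48
row_key=E53: final_score=NULL, provisional=NULL, → literal 54 → 54
row_key=E55: final_score=NULL, provisional=69 → 69
row_key=E72: final_score=NULL, provisional=NULL, → literal 54 → 54
row_key=E75: final_score=NULL, provisional=NULL, → literal 54 → 54
row_key=E95: final_score=NULL, provisional=18 → 18
row_key=E96: final_score=11 → 11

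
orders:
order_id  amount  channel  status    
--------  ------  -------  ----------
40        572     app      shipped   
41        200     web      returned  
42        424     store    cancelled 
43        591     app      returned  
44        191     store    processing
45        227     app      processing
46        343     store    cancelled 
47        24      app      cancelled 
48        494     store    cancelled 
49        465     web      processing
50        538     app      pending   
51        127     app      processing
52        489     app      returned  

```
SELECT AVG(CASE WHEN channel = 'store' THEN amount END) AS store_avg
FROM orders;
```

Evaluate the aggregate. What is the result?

order_id=40: ✗
order_id=41: ✗
order_id=42: ✓ → 424
order_id=43: ✗
order_id=44: ✓ → 191
order_id=45: ✗
order_id=46: ✓ → 343
order_id=47: ✗
order_id=48: ✓ → 494
order_id=49: ✗
order_id=50: ✗
order_id=51: ✗
order_id=52: ✗
store_avg = (424 + 191 + 343 + 494) / 4 = 363

363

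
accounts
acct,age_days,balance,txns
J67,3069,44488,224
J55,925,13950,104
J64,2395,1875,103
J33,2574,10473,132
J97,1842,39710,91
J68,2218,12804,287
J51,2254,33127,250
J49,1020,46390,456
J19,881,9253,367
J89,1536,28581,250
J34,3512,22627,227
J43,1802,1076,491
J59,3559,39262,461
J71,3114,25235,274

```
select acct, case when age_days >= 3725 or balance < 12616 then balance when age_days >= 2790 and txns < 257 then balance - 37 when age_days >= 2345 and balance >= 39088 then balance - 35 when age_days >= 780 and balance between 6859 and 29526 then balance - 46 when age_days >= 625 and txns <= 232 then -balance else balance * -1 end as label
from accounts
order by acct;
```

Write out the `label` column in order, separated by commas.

9253, 10473, 22590, 1076, -46390, -33127, 13904, 39227, 1875, 44451, 12758, 25189, 28535, -39710

acct=J19: age_days >= 3725 or balance < 12616 → 9253
acct=J33: age_days >= 3725 or balance < 12616 → 10473
acct=J34: age_days >= 2790 and txns < 257 → 22590
acct=J43: age_days >= 3725 or balance < 12616 → 1076
acct=J49: ELSE → -46390
acct=J51: ELSE → -33127
acct=J55: age_days >= 780 and balance between 6859 and 29526 → 13904
acct=J59: age_days >= 2345 and balance >= 39088 → 39227
acct=J64: age_days >= 3725 or balance < 12616 → 1875
acct=J67: age_days >= 2790 and txns < 257 → 44451
acct=J68: age_days >= 780 and balance between 6859 and 29526 → 12758
acct=J71: age_days >= 780 and balance between 6859 and 29526 → 25189
acct=J89: age_days >= 780 and balance between 6859 and 29526 → 28535
acct=J97: age_days >= 625 and txns <= 232 → -39710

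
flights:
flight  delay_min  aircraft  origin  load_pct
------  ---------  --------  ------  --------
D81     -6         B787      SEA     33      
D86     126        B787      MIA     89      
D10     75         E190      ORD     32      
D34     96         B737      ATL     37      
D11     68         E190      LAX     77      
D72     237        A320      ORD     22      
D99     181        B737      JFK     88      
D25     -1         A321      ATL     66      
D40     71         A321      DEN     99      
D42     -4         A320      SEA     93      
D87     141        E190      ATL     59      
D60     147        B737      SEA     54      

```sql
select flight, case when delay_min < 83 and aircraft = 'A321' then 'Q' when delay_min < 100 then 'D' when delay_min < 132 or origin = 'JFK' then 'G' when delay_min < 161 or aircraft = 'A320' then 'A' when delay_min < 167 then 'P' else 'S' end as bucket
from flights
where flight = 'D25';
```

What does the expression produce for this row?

flight = D25: delay_min=-1, aircraft=A321, origin=ATL, load_pct=66.
delay_min < 83 and aircraft = 'A321' → true → Q

Q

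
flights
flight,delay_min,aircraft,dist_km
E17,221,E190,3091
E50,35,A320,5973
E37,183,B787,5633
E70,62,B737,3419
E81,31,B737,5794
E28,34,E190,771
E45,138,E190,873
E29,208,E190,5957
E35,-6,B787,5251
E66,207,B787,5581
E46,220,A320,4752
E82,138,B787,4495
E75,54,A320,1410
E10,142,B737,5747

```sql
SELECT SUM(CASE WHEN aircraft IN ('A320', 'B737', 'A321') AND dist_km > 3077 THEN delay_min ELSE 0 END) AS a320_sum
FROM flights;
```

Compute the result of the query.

flight=E17: ✗
flight=E50: ✓ → 35
flight=E37: ✗
flight=E70: ✓ → 62
flight=E81: ✓ → 31
flight=E28: ✗
flight=E45: ✗
flight=E29: ✗
flight=E35: ✗
flight=E66: ✗
flight=E46: ✓ → 220
flight=E82: ✗
flight=E75: ✗
flight=E10: ✓ → 142
a320_sum = 35 + 62 + 31 + 220 + 142 = 490

490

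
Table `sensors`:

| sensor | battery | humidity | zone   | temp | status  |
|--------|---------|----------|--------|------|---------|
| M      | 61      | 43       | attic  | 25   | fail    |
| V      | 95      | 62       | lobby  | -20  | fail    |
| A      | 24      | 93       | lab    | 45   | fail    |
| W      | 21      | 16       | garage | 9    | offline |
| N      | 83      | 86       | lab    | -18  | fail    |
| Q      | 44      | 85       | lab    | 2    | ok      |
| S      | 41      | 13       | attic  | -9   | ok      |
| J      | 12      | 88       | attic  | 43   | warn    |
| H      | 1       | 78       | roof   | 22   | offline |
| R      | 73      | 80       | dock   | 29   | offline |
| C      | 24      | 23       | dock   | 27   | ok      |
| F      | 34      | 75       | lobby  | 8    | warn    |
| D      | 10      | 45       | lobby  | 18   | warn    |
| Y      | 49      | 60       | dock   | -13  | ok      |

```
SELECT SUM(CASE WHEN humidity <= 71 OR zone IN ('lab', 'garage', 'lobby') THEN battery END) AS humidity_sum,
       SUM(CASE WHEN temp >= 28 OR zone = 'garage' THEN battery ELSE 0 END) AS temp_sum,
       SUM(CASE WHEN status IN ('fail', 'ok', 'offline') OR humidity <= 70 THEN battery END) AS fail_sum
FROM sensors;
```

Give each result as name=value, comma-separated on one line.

humidity_sum=486, temp_sum=130, fail_sum=526

[humidity_sum: humidity <= 71 OR zone IN ('lab', 'garage', 'lobby')]
sensor=M: ✓ → 61
sensor=V: ✓ → 95
sensor=A: ✓ → 24
sensor=W: ✓ → 21
sensor=N: ✓ → 83
sensor=Q: ✓ → 44
sensor=S: ✓ → 41
sensor=J: ✗
sensor=H: ✗
sensor=R: ✗
sensor=C: ✓ → 24
sensor=F: ✓ → 34
sensor=D: ✓ → 10
sensor=Y: ✓ → 49
humidity_sum = 61 + 95 + 24 + 21 + 83 + 44 + 41 + 24 + 34 + 10 + 49 = 486
—
[temp_sum: temp >= 28 OR zone = 'garage']
sensor=M: ✗
sensor=V: ✗
sensor=A: ✓ → 24
sensor=W: ✓ → 21
sensor=N: ✗
sensor=Q: ✗
sensor=S: ✗
sensor=J: ✓ → 12
sensor=H: ✗
sensor=R: ✓ → 73
sensor=C: ✗
sensor=F: ✗
sensor=D: ✗
sensor=Y: ✗
temp_sum = 24 + 21 + 12 + 73 = 130
—
[fail_sum: status IN ('fail', 'ok', 'offline') OR humidity <= 70]
sensor=M: ✓ → 61
sensor=V: ✓ → 95
sensor=A: ✓ → 24
sensor=W: ✓ → 21
sensor=N: ✓ → 83
sensor=Q: ✓ → 44
sensor=S: ✓ → 41
sensor=J: ✗
sensor=H: ✓ → 1
sensor=R: ✓ → 73
sensor=C: ✓ → 24
sensor=F: ✗
sensor=D: ✓ → 10
sensor=Y: ✓ → 49
fail_sum = 61 + 95 + 24 + 21 + 83 + 44 + 41 + 1 + 73 + 24 + 10 + 49 = 526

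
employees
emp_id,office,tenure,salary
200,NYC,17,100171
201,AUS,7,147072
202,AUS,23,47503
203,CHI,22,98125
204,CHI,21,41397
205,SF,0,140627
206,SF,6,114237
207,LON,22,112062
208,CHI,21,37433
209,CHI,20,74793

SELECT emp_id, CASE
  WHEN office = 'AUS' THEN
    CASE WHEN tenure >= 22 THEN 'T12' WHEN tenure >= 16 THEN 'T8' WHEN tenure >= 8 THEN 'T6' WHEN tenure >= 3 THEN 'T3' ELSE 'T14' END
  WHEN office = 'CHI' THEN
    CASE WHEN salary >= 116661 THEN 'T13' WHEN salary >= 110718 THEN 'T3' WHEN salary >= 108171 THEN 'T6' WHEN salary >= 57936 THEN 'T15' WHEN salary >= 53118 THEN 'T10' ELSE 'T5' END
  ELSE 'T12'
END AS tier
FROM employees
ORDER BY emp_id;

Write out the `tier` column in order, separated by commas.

T12, T3, T12, T15, T5, T12, T12, T12, T5, T15

emp_id=200: office='NYC' → outer ELSE → T12
emp_id=201: office='AUS' → inner[tenure >= 3] → T3
emp_id=202: office='AUS' → inner[tenure >= 22] → T12
emp_id=203: office='CHI' → inner[salary >= 57936] → T15
emp_id=204: office='CHI' → inner[ELSE] → T5
emp_id=205: office='SF' → outer ELSE → T12
emp_id=206: office='SF' → outer ELSE → T12
emp_id=207: office='LON' → outer ELSE → T12
emp_id=208: office='CHI' → inner[ELSE] → T5
emp_id=209: office='CHI' → inner[salary >= 57936] → T15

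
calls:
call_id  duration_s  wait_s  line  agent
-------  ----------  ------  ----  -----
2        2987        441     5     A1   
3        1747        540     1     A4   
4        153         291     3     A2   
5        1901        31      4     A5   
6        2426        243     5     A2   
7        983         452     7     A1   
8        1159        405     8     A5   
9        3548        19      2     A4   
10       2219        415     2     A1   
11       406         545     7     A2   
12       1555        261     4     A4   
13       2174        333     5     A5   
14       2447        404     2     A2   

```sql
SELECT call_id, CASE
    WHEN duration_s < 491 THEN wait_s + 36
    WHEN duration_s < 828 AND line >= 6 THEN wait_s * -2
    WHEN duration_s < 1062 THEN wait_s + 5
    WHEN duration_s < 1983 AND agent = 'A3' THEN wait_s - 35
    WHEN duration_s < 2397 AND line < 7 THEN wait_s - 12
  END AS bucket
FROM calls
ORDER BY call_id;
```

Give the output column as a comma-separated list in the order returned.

NULL, 528, 327, 19, NULL, 457, NULL, NULL, 403, 581, 249, 321, NULL

call_id=2: (no match → NULL) → NULL
call_id=3: duration_s < 2397 AND line < 7 → 528
call_id=4: duration_s < 491 → 327
call_id=5: duration_s < 2397 AND line < 7 → 19
call_id=6: (no match → NULL) → NULL
call_id=7: duration_s < 1062 → 457
call_id=8: (no match → NULL) → NULL
call_id=9: (no match → NULL) → NULL
call_id=10: duration_s < 2397 AND line < 7 → 403
call_id=11: duration_s < 491 → 581
call_id=12: duration_s < 2397 AND line < 7 → 249
call_id=13: duration_s < 2397 AND line < 7 → 321
call_id=14: (no match → NULL) → NULL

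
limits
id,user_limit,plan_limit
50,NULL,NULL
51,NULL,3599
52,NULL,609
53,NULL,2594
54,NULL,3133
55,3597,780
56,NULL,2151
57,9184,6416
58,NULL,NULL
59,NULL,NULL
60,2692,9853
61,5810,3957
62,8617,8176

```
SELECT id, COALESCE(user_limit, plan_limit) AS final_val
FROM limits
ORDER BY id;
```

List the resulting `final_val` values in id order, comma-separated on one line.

id=50: user_limit=NULL, plan_limit=NULL (all NULL) → NULL
id=51: user_limit=NULL, plan_limit=3599 → 3599
id=52: user_limit=NULL, plan_limit=609 → 609
id=53: user_limit=NULL, plan_limit=2594 → 2594
id=54: user_limit=NULL, plan_limit=3133 → 3133
id=55: user_limit=3597 → 3597
id=56: user_limit=NULL, plan_limit=2151 → 2151
id=57: user_limit=9184 → 9184
id=58: user_limit=NULL, plan_limit=NULL (all NULL) → NULL
id=59: user_limit=NULL, plan_limit=NULL (all NULL) → NULL
id=60: user_limit=2692 → 2692
id=61: user_limit=5810 → 5810
id=62: user_limit=8617 → 8617

NULL, 3599, 609, 2594, 3133, 3597, 2151, 9184, NULL, NULL, 2692, 5810, 8617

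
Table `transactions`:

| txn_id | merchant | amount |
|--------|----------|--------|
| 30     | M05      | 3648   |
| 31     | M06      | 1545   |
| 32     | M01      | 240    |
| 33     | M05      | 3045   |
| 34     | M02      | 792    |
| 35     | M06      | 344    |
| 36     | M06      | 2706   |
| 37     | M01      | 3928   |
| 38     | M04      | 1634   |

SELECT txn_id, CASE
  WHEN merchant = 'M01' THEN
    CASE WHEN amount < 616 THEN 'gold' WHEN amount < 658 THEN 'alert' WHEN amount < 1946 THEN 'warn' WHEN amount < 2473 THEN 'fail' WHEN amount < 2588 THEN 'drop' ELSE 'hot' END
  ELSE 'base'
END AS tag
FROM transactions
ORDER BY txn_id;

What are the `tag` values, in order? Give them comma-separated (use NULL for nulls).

base, base, gold, base, base, base, base, hot, base

txn_id=30: merchant='M05' → outer ELSE → base
txn_id=31: merchant='M06' → outer ELSE → base
txn_id=32: merchant='M01' → inner[amount < 616] → gold
txn_id=33: merchant='M05' → outer ELSE → base
txn_id=34: merchant='M02' → outer ELSE → base
txn_id=35: merchant='M06' → outer ELSE → base
txn_id=36: merchant='M06' → outer ELSE → base
txn_id=37: merchant='M01' → inner[ELSE] → hot
txn_id=38: merchant='M04' → outer ELSE → base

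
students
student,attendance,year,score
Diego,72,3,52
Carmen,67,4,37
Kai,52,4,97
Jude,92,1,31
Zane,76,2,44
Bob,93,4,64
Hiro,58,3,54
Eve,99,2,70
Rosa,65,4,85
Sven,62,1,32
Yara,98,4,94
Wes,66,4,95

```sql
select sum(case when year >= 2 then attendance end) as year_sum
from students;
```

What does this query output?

student=Diego: ✓ → 72
student=Carmen: ✓ → 67
student=Kai: ✓ → 52
student=Jude: ✗
student=Zane: ✓ → 76
student=Bob: ✓ → 93
student=Hiro: ✓ → 58
student=Eve: ✓ → 99
student=Rosa: ✓ → 65
student=Sven: ✗
student=Yara: ✓ → 98
student=Wes: ✓ → 66
year_sum = 72 + 67 + 52 + 76 + 93 + 58 + 99 + 65 + 98 + 66 = 746

746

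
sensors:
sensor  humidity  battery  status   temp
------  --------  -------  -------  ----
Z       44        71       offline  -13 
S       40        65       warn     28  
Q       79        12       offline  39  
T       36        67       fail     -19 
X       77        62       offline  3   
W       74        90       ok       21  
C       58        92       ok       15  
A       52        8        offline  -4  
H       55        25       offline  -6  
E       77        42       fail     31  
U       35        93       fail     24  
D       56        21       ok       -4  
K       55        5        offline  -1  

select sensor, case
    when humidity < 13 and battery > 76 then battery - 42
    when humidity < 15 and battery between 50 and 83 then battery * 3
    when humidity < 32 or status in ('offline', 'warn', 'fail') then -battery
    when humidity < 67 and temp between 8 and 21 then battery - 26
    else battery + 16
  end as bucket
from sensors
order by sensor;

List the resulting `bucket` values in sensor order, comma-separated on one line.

sensor=A: humidity < 32 or status in ('offline', 'warn', 'fail') → -8
sensor=C: humidity < 67 and temp between 8 and 21 → 66
sensor=D: ELSE → 37
sensor=E: humidity < 32 or status in ('offline', 'warn', 'fail') → -42
sensor=H: humidity < 32 or status in ('offline', 'warn', 'fail') → -25
sensor=K: humidity < 32 or status in ('offline', 'warn', 'fail') → -5
sensor=Q: humidity < 32 or status in ('offline', 'warn', 'fail') → -12
sensor=S: humidity < 32 or status in ('offline', 'warn', 'fail') → -65
sensor=T: humidity < 32 or status in ('offline', 'warn', 'fail') → -67
sensor=U: humidity < 32 or status in ('offline', 'warn', 'fail') → -93
sensor=W: ELSE → 106
sensor=X: humidity < 32 or status in ('offline', 'warn', 'fail') → -62
sensor=Z: humidity < 32 or status in ('offline', 'warn', 'fail') → -71

-8, 66, 37, -42, -25, -5, -12, -65, -67, -93, 106, -62, -71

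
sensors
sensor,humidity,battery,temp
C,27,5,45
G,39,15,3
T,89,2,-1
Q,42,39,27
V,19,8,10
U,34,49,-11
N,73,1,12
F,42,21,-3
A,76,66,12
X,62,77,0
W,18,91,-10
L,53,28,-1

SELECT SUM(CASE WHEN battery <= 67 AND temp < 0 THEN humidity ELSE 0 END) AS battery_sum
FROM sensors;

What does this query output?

sensor=C: ✗
sensor=G: ✗
sensor=T: ✓ → 89
sensor=Q: ✗
sensor=V: ✗
sensor=U: ✓ → 34
sensor=N: ✗
sensor=F: ✓ → 42
sensor=A: ✗
sensor=X: ✗
sensor=W: ✗
sensor=L: ✓ → 53
battery_sum = 89 + 34 + 42 + 53 = 218

218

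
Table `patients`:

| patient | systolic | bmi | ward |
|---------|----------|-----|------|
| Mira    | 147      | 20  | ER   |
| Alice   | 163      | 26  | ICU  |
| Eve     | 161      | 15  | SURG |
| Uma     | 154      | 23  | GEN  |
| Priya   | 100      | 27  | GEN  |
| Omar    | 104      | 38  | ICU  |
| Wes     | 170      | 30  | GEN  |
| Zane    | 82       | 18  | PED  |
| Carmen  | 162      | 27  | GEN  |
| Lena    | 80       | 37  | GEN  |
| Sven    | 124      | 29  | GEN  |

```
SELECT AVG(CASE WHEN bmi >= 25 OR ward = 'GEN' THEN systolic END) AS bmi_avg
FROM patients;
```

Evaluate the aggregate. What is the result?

patient=Mira: ✗
patient=Alice: ✓ → 163
patient=Eve: ✗
patient=Uma: ✓ → 154
patient=Priya: ✓ → 100
patient=Omar: ✓ → 104
patient=Wes: ✓ → 170
patient=Zane: ✗
patient=Carmen: ✓ → 162
patient=Lena: ✓ → 80
patient=Sven: ✓ → 124
bmi_avg = (163 + 154 + 100 + 104 + 170 + 162 + 80 + 124) / 8 = 132.125

132.125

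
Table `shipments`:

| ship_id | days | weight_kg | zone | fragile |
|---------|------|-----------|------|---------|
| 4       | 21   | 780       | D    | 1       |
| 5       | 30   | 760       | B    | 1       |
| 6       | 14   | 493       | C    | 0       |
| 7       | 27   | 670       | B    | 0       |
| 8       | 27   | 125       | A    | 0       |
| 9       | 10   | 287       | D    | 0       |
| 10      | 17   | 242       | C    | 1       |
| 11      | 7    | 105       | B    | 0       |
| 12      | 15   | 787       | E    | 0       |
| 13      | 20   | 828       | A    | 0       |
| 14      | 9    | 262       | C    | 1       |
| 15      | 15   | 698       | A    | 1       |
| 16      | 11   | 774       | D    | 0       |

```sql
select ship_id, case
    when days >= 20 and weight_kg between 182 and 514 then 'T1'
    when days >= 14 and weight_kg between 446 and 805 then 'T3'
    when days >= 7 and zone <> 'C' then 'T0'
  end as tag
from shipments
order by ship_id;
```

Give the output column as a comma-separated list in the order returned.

ship_id=4: days >= 14 and weight_kg between 446 and 805 → T3
ship_id=5: days >= 14 and weight_kg between 446 and 805 → T3
ship_id=6: days >= 14 and weight_kg between 446 and 805 → T3
ship_id=7: days >= 14 and weight_kg between 446 and 805 → T3
ship_id=8: days >= 7 and zone <> 'C' → T0
ship_id=9: days >= 7 and zone <> 'C' → T0
ship_id=10: (no match → NULL) → NULL
ship_id=11: days >= 7 and zone <> 'C' → T0
ship_id=12: days >= 14 and weight_kg between 446 and 805 → T3
ship_id=13: days >= 7 and zone <> 'C' → T0
ship_id=14: (no match → NULL) → NULL
ship_id=15: days >= 14 and weight_kg between 446 and 805 → T3
ship_id=16: days >= 7 and zone <> 'C' → T0

T3, T3, T3, T3, T0, T0, NULL, T0, T3, T0, NULL, T3, T0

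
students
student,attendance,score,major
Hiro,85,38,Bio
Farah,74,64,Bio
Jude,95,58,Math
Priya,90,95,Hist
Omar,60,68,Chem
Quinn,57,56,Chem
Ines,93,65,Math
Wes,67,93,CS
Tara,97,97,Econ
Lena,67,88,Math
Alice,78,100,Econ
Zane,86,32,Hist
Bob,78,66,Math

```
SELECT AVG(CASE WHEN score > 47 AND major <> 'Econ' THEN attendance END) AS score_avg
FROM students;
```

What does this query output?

student=Hiro: ✗
student=Farah: ✓ → 74
student=Jude: ✓ → 95
student=Priya: ✓ → 90
student=Omar: ✓ → 60
student=Quinn: ✓ → 57
student=Ines: ✓ → 93
student=Wes: ✓ → 67
student=Tara: ✗
student=Lena: ✓ → 67
student=Alice: ✗
student=Zane: ✗
student=Bob: ✓ → 78
score_avg = (74 + 95 + 90 + 60 + 57 + 93 + 67 + 67 + 78) / 9 = 75.6666666667

75.6666666667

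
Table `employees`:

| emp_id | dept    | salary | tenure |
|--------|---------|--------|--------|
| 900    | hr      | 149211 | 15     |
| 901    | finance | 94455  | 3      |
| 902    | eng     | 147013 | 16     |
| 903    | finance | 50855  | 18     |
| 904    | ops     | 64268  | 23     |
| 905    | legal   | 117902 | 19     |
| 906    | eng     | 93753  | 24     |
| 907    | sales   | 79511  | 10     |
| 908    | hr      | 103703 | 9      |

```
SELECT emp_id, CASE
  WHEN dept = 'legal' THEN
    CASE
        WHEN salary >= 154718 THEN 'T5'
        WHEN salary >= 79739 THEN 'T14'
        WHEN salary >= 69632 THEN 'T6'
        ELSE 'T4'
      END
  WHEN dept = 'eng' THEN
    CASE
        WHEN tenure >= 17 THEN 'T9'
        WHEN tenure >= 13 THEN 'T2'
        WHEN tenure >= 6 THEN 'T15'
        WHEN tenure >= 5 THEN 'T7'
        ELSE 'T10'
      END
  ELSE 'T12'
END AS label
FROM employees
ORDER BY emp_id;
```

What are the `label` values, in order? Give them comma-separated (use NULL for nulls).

T12, T12, T2, T12, T12, T14, T9, T12, T12

emp_id=900: dept='hr' → outer ELSE → T12
emp_id=901: dept='finance' → outer ELSE → T12
emp_id=902: dept='eng' → inner[tenure >= 13] → T2
emp_id=903: dept='finance' → outer ELSE → T12
emp_id=904: dept='ops' → outer ELSE → T12
emp_id=905: dept='legal' → inner[salary >= 79739] → T14
emp_id=906: dept='eng' → inner[tenure >= 17] → T9
emp_id=907: dept='sales' → outer ELSE → T12
emp_id=908: dept='hr' → outer ELSE → T12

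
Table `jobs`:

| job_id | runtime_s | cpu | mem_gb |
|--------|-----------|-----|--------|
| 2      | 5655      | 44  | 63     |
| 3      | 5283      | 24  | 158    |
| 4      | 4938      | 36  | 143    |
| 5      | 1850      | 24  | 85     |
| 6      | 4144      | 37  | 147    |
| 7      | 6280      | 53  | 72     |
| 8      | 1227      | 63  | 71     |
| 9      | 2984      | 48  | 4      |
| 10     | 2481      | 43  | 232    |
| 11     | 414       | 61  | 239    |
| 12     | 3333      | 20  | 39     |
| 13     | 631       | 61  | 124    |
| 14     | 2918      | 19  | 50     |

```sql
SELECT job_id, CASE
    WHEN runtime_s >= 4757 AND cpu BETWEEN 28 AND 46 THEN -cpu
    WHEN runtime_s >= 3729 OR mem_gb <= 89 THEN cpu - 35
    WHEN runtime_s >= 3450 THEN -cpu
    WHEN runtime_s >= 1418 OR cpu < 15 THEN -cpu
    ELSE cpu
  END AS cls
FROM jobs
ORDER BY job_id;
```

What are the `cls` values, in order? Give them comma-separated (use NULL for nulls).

-44, -11, -36, -11, 2, 18, 28, 13, -43, 61, -15, 61, -16

job_id=2: runtime_s >= 4757 AND cpu BETWEEN 28 AND 46 → -44
job_id=3: runtime_s >= 3729 OR mem_gb <= 89 → -11
job_id=4: runtime_s >= 4757 AND cpu BETWEEN 28 AND 46 → -36
job_id=5: runtime_s >= 3729 OR mem_gb <= 89 → -11
job_id=6: runtime_s >= 3729 OR mem_gb <= 89 → 2
job_id=7: runtime_s >= 3729 OR mem_gb <= 89 → 18
job_id=8: runtime_s >= 3729 OR mem_gb <= 89 → 28
job_id=9: runtime_s >= 3729 OR mem_gb <= 89 → 13
job_id=10: runtime_s >= 1418 OR cpu < 15 → -43
job_id=11: ELSE → 61
job_id=12: runtime_s >= 3729 OR mem_gb <= 89 → -15
job_id=13: ELSE → 61
job_id=14: runtime_s >= 3729 OR mem_gb <= 89 → -16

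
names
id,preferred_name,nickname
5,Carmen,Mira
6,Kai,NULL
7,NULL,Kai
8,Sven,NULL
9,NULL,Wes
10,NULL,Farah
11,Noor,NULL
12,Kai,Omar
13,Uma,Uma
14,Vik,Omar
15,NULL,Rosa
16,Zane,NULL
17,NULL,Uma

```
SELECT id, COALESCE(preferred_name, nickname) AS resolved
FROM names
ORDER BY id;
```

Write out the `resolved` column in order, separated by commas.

id=5: preferred_name=Carmen → Carmen
id=6: preferred_name=Kai → Kai
id=7: preferred_name=NULL, nickname=Kai → Kai
id=8: preferred_name=Sven → Sven
id=9: preferred_name=NULL, nickname=Wes → Wes
id=10: preferred_name=NULL, nickname=Farah → Farah
id=11: preferred_name=Noor → Noor
id=12: preferred_name=Kai → Kai
id=13: preferred_name=Uma → Uma
id=14: preferred_name=Vik → Vik
id=15: preferred_name=NULL, nickname=Rosa → Rosa
id=16: preferred_name=Zane → Zane
id=17: preferred_name=NULL, nickname=Uma → Uma

Carmen, Kai, Kai, Sven, Wes, Farah, Noor, Kai, Uma, Vik, Rosa, Zane, Uma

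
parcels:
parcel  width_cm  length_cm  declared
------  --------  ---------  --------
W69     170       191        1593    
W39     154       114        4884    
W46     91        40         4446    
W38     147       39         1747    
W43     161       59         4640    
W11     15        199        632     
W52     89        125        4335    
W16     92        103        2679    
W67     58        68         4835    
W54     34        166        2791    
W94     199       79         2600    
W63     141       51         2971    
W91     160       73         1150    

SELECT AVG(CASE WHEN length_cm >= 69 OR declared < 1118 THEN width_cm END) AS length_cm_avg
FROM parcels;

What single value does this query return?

parcel=W69: ✓ → 170
parcel=W39: ✓ → 154
parcel=W46: ✗
parcel=W38: ✗
parcel=W43: ✗
parcel=W11: ✓ → 15
parcel=W52: ✓ → 89
parcel=W16: ✓ → 92
parcel=W67: ✗
parcel=W54: ✓ → 34
parcel=W94: ✓ → 199
parcel=W63: ✗
parcel=W91: ✓ → 160
length_cm_avg = (170 + 154 + 15 + 89 + 92 + 34 + 199 + 160) / 8 = 114.125

114.125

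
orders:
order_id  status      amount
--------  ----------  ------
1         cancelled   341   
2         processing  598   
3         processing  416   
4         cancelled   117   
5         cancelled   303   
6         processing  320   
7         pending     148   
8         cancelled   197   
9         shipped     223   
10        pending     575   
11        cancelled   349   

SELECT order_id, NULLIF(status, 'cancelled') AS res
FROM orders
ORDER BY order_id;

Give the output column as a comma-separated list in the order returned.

NULL, processing, processing, NULL, NULL, processing, pending, NULL, shipped, pending, NULL

order_id=1: status=cancelled vs cancelled: equal → NULL
order_id=2: status=processing vs cancelled: differ → processing
order_id=3: status=processing vs cancelled: differ → processing
order_id=4: status=cancelled vs cancelled: equal → NULL
order_id=5: status=cancelled vs cancelled: equal → NULL
order_id=6: status=processing vs cancelled: differ → processing
order_id=7: status=pending vs cancelled: differ → pending
order_id=8: status=cancelled vs cancelled: equal → NULL
order_id=9: status=shipped vs cancelled: differ → shipped
order_id=10: status=pending vs cancelled: differ → pending
order_id=11: status=cancelled vs cancelled: equal → NULL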